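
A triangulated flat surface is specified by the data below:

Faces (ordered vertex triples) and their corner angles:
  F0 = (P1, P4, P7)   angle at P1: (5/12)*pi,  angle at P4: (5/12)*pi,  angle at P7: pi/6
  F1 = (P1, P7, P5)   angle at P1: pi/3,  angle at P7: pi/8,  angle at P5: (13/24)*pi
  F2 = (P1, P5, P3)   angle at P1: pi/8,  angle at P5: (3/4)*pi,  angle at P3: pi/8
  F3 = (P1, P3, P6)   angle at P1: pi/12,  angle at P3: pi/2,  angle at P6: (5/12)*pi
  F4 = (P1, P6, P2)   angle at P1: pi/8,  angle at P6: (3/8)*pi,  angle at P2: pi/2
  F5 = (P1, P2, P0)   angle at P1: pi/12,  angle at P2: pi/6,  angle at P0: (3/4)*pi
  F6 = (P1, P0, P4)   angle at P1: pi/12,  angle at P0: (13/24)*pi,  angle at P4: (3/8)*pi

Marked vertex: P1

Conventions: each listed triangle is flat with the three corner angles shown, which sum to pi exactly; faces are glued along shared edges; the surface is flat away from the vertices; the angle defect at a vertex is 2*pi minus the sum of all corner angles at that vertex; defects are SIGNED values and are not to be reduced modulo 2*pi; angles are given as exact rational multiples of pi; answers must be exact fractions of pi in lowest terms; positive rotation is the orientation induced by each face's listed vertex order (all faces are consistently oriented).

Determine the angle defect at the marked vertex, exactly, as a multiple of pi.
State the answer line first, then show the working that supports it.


Answer: defect(P1) = (3/4)*pi

Sum of corner angles at P1: (5/4)*pi
defect = 2*pi - (5/4)*pi


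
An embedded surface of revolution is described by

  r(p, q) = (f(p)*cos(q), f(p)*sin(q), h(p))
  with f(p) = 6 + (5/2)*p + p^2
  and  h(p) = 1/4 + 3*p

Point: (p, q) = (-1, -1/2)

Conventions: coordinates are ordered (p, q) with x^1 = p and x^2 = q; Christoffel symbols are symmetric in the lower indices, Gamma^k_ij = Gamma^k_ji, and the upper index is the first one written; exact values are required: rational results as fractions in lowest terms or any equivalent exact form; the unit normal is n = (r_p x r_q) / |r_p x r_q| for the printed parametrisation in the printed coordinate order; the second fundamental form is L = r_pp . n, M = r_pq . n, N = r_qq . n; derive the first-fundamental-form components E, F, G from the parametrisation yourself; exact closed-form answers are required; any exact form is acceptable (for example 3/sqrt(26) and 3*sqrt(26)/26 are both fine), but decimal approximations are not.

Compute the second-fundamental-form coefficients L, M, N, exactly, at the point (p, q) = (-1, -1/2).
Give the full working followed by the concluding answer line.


f = 9/2, f' = 1/2, f'' = 2, h' = 3, h'' = 0
E = 37/4, F = 0, G = 81/4; answer radicand W^2 = 37/4
unnormalised second-form numerators: l = -6, m = 0, n = 27/2; L = l/sqrt(37/4), and similarly M = m/sqrt(W^2), N = n/sqrt(W^2)

Answer: L = -12*sqrt(37)/37, M = 0, N = 27*sqrt(37)/37


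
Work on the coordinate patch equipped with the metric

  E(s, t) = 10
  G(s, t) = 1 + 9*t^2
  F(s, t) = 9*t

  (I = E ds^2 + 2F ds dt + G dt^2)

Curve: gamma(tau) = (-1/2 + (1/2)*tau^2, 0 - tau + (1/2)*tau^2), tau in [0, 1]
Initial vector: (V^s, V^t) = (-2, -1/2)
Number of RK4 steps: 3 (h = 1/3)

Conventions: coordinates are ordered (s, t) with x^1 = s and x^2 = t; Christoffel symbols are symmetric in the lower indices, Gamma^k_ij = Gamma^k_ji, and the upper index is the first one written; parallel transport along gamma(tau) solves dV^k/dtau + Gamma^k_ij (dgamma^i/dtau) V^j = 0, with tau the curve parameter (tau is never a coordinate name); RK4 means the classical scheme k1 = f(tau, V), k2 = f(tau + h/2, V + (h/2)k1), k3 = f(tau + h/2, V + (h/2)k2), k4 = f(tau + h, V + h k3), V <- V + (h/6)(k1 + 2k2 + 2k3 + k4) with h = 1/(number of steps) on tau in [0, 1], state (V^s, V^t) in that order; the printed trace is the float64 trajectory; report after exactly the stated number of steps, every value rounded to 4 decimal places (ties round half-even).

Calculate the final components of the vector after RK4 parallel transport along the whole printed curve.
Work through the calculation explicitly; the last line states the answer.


gamma'(tau) = (tau, -1 + tau); f(tau, V)^k = -Gamma^k_ij(gamma(tau)) gamma'^i(tau) V^j; h = 1/3; intermediate values shown to 6 dp
curve data and Christoffel symbols at the stage parameters:
  tau = 0.000000: gamma = (-0.500000, 0.000000), gamma' = (0.000000, -1.000000); Gamma_sss = 0.000000, Gamma_sst = 0.000000, Gamma_stt = 0.900000, Gamma_tss = 0.000000, Gamma_tst = 0.000000, Gamma_ttt = 0.000000
  tau = 0.166667: gamma = (-0.486111, -0.152778), gamma' = (0.166667, -0.833333); Gamma_sss = 0.000000, Gamma_sst = 0.000000, Gamma_stt = 0.881483, Gamma_tss = 0.000000, Gamma_tst = 0.000000, Gamma_ttt = -0.134671
  tau = 0.333333: gamma = (-0.444444, -0.277778), gamma' = (0.333333, -0.666667); Gamma_sss = 0.000000, Gamma_sst = 0.000000, Gamma_stt = 0.841558, Gamma_tss = 0.000000, Gamma_tst = 0.000000, Gamma_ttt = -0.233766
  tau = 0.500000: gamma = (-0.375000, -0.375000), gamma' = (0.500000, -0.500000); Gamma_sss = 0.000000, Gamma_sst = 0.000000, Gamma_stt = 0.798890, Gamma_tss = 0.000000, Gamma_tst = 0.000000, Gamma_ttt = -0.299584
  tau = 0.666667: gamma = (-0.277778, -0.444444), gamma' = (0.666667, -0.333333); Gamma_sss = 0.000000, Gamma_sst = 0.000000, Gamma_stt = 0.764151, Gamma_tss = 0.000000, Gamma_tst = 0.000000, Gamma_ttt = -0.339623
  tau = 0.833333: gamma = (-0.152778, -0.486111), gamma' = (0.833333, -0.166667); Gamma_sss = 0.000000, Gamma_sst = 0.000000, Gamma_stt = 0.742162, Gamma_tss = 0.000000, Gamma_tst = 0.000000, Gamma_ttt = -0.360773
  tau = 1.000000: gamma = (0.000000, -0.500000), gamma' = (1.000000, 0.000000); Gamma_sss = 0.000000, Gamma_sst = 0.000000, Gamma_stt = 0.734694, Gamma_tss = 0.000000, Gamma_tst = 0.000000, Gamma_ttt = -0.367347
step 0: V^s = -2.0000, V^t = -0.5000
step 1: k1 = (-0.450000, 0.000000), k2 = (-0.367284, 0.056113), k3 = (-0.360415, 0.055063), k4 = (-0.270222, 0.075062); V <- V + (h/6)(k1 + 2k2 + 2k3 + k4): V^s = -2.1209, V^t = -0.4835
step 2: k1 = (-0.271249, 0.075347), k2 = (-0.188106, 0.070540), k3 = (-0.188426, 0.070660), k4 = (-0.117150, 0.052067); V <- V + (h/6)(k1 + 2k2 + 2k3 + k4): V^s = -2.1843, V^t = -0.4607
step 3: k1 = (-0.117351, 0.052156), k2 = (-0.055912, 0.027179), k3 = (-0.056427, 0.027430), k4 = (0.000000, 0.000000); V <- V + (h/6)(k1 + 2k2 + 2k3 + k4): V^s = -2.2033, V^t = -0.4517

Answer: V^s = -2.2033, V^t = -0.4517


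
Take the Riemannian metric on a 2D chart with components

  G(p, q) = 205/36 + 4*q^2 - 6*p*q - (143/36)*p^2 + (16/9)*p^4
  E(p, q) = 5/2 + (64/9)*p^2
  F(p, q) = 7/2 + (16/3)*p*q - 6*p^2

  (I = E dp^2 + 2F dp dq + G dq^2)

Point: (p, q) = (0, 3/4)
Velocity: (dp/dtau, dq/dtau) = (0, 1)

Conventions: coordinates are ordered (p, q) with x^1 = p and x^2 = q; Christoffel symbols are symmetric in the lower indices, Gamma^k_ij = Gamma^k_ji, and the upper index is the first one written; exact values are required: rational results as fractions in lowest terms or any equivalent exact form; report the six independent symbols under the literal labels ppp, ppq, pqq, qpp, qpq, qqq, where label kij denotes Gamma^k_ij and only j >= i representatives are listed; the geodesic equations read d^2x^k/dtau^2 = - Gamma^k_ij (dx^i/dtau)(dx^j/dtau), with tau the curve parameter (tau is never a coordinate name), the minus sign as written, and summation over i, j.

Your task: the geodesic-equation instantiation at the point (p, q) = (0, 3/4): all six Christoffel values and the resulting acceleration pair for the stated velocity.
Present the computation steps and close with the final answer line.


E = 5/2, F = 7/2, G = 143/18 at the point
E_p = 0, E_q = 0, F_p = 4, F_q = 0, G_p = -9/2, G_q = 6
EG - F^2 = 137/18;  g^inv = (18/137) * [[143/18, -7/2], [-7/2, 5/2]]
first-kind symbols [ij,l] = (1/2)(d_i g_jl + d_j g_il - d_l g_ij): [pp,p] = E_p/2 = 0, [pp,q] = F_p - E_q/2 = 4, [pq,p] = E_q/2 = 0, [pq,q] = G_p/2 = -9/4, [qq,p] = F_q - G_p/2 = 9/4, [qq,q] = G_q/2 = 3
Gamma^p_ij = (G*[ij,p] - F*[ij,q])/(EG - F^2), Gamma^q_ij = (E*[ij,q] - F*[ij,p])/(EG - F^2)
Gamma_ppp = -252/137, Gamma_ppq = 567/548, Gamma_pqq = 531/548, Gamma_qpp = 180/137, Gamma_qpq = -405/548, Gamma_qqq = -27/548
d^2p/dtau^2 = -(Gamma_ppp*(0)^2 + 2*Gamma_ppq*(0)*(1) + Gamma_pqq*(1)^2) = -531/548
d^2q/dtau^2 = -(Gamma_qpp*(0)^2 + 2*Gamma_qpq*(0)*(1) + Gamma_qqq*(1)^2) = 27/548

Answer: Gamma_ppp = -252/137, Gamma_ppq = 567/548, Gamma_pqq = 531/548, Gamma_qpp = 180/137, Gamma_qpq = -405/548, Gamma_qqq = -27/548; accelerations (d^2p/dtau^2, d^2q/dtau^2) = (-531/548, 27/548)


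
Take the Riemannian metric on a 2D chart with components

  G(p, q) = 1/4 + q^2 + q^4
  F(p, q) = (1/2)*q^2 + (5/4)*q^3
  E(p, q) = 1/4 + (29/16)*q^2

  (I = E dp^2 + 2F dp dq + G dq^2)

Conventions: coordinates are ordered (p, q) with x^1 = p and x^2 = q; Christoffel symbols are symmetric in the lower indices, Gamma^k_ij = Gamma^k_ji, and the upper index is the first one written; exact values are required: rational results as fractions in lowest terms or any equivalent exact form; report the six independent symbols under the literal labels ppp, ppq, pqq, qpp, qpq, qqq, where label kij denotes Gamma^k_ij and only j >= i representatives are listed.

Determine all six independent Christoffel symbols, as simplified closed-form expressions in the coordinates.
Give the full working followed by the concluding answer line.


E = 1/4 + (29/16)*q^2; F = (1/2)*q^2 + (5/4)*q^3; G = 1/4 + q^2 + q^4
Gamma^k_ij = (1/2) g^{kl} (d_i g_jl + d_j g_il - d_l g_ij), with g^inv = (1/(EG-F^2)) [[G, -F], [-F, E]]
first partials: E_p = 0, E_q = (29/8)*q, F_p = 0, F_q = q + (15/4)*q^2, G_p = 0, G_q = 2*q + 4*q^3
D = EG - F^2 = 1/16 + (45/64)*q^2 + (29/16)*q^4 - (5/4)*q^5 + (1/4)*q^6
expanded: Gamma^p_pp = (G E_p - 2F F_p + F E_q)/(2D), Gamma^p_pq = (G E_q - F G_p)/(2D), Gamma^p_qq = (2G F_q - G G_p - F G_q)/(2D), Gamma^q_pp = (2E F_p - E E_q - F E_p)/(2D), Gamma^q_pq = (E G_p - F E_q)/(2D), Gamma^q_qq = (E G_q - 2F F_q + F G_p)/(2D); substitute and cancel common factors

Answer: Gamma_ppp = (145*q^4 + 58*q^3)/(16*q^6 - 80*q^5 + 116*q^4 + 45*q^2 + 4), Gamma_ppq = (116*q^5 + 116*q^3 + 29*q)/(16*q^6 - 80*q^5 + 116*q^4 + 45*q^2 + 4), Gamma_pqq = (80*q^6 + 160*q^4 + 32*q^3 + 60*q^2 + 16*q)/(16*q^6 - 80*q^5 + 116*q^4 + 45*q^2 + 4), Gamma_qpp = (-841*q^3 - 116*q)/(64*q^6 - 320*q^5 + 464*q^4 + 180*q^2 + 16), Gamma_qpq = (-145*q^4 - 58*q^3)/(16*q^6 - 80*q^5 + 116*q^4 + 45*q^2 + 4), Gamma_qqq = (-68*q^5 - 200*q^4 + 116*q^3 + 16*q)/(16*q^6 - 80*q^5 + 116*q^4 + 45*q^2 + 4)


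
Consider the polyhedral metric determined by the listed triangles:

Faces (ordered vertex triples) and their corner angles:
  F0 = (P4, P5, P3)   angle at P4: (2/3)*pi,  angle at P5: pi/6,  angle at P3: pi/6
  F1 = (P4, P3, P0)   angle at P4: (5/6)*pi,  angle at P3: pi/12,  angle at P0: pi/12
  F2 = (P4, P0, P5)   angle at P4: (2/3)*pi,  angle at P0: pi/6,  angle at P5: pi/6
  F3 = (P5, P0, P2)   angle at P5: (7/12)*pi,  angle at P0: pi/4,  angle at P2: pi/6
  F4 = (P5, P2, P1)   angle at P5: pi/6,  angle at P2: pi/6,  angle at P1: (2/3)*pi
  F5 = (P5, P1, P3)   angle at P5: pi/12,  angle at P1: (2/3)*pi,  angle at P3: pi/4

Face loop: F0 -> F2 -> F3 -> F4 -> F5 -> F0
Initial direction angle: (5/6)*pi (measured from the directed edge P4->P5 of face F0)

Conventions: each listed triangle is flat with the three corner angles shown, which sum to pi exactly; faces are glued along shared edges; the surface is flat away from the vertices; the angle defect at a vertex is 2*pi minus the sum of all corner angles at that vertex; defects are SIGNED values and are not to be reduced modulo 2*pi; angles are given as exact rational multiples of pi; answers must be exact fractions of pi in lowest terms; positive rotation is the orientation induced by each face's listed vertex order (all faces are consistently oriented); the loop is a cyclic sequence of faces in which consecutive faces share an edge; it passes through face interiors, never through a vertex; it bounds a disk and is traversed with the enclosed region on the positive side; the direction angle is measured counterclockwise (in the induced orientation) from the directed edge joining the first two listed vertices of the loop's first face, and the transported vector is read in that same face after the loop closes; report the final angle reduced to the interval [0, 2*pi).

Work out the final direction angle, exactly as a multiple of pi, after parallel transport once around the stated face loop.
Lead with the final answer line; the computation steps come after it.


Answer: final direction angle = (5/3)*pi

enclosed vertex P5: corner angles sum to (7/6)*pi, defect = 2*pi - (7/6)*pi = (5/6)*pi
the rotation equals the total enclosed defect, so the final angle is initial + defects (mod 2*pi)
final angle = (5/6)*pi + (5/6)*pi = (5/3)*pi (mod 2*pi)


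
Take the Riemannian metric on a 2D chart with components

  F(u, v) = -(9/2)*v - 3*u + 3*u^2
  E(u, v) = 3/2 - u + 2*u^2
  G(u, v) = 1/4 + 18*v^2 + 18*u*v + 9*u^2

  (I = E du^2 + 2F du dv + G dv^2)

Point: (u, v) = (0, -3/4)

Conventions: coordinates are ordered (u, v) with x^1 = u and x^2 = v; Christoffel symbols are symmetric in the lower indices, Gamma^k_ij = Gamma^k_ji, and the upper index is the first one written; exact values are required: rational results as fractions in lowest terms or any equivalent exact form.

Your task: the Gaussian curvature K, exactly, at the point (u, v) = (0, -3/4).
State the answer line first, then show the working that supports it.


Answer: K = -8320/7921

E = 3/2, F = 27/8, G = 83/8, EG - F^2 = 267/64 at the point
E_u = -1, E_v = 0, F_u = -3, F_v = -9/2, G_u = -27/2, G_v = -27
E_vv = 0, F_uv = 0, G_uu = 18
By Brioschi, K is (det M1 - det M2) divided by (EG - F^2) squared.
M1 = [[-E_vv/2 + F_uv - G_uu/2, E_u/2, F_u - E_v/2], [F_v - G_u/2, E, F], [G_v/2, F, G]] = [[-9, -1/2, -3], [9/4, 3/2, 27/8], [-27/2, 27/8, 83/8]]; det M1 = -693/8
M2 = [[0, E_v/2, G_u/2], [E_v/2, E, F], [G_u/2, F, G]] = [[0, 0, -27/4], [0, 3/2, 27/8], [-27/4, 27/8, 83/8]]; det M2 = -2187/32
det M1 - det M2 = -585/32; K = -585/32 / (267/64)^2 = -8320/7921


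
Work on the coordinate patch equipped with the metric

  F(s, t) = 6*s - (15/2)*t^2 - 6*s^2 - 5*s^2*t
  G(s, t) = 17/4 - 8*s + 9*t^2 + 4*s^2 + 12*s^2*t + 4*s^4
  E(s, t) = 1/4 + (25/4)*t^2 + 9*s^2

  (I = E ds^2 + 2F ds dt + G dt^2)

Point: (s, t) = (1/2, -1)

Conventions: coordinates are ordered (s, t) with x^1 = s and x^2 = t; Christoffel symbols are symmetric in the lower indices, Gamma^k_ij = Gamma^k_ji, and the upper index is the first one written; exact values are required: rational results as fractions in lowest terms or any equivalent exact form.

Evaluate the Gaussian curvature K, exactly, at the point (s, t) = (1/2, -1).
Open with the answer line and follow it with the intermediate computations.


Answer: K = -43912/474721

E = 35/4, F = -19/4, G = 15/2, EG - F^2 = 689/16 at the point
E_s = 9, E_t = -25/2, F_s = 5, F_t = 55/4, G_s = -14, G_t = -15
E_tt = 25/2, F_st = -5, G_ss = -4
By Brioschi, K is (det M1 - det M2) divided by (EG - F^2) squared.
M1 = [[-E_tt/2 + F_st - G_ss/2, E_s/2, F_s - E_t/2], [F_t - G_s/2, E, F], [G_t/2, F, G]] = [[-37/4, 9/2, 45/4], [83/4, 35/4, -19/4], [-15/2, -19/4, 15/2]]; det M1 = -10471/8
M2 = [[0, E_t/2, G_s/2], [E_t/2, E, F], [G_s/2, F, G]] = [[0, -25/4, -7], [-25/4, 35/4, -19/4], [-7, -19/4, 15/2]]; det M2 = -36395/32
det M1 - det M2 = -5489/32; K = -5489/32 / (689/16)^2 = -43912/474721


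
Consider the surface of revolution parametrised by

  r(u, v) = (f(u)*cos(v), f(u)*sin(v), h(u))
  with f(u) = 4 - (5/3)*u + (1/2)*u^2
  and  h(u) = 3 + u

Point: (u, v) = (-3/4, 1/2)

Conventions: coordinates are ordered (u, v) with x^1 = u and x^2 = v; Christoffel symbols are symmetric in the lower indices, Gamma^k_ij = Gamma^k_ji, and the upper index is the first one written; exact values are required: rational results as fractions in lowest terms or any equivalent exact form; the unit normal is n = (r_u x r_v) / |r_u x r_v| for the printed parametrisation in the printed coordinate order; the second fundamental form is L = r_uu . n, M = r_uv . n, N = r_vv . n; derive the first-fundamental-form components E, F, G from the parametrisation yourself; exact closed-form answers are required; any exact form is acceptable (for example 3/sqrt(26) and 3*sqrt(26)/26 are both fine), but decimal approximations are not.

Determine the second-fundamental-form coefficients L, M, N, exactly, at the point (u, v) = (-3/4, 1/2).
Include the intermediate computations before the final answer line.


f = 177/32, f' = -29/12, f'' = 1, h' = 1, h'' = 0
E = 985/144, F = 0, G = 31329/1024; answer radicand W^2 = 985/144
unnormalised second-form numerators: l = -1, m = 0, n = 177/32; L = l/sqrt(985/144), and similarly M = m/sqrt(W^2), N = n/sqrt(W^2)

Answer: L = -12*sqrt(985)/985, M = 0, N = 531*sqrt(985)/7880


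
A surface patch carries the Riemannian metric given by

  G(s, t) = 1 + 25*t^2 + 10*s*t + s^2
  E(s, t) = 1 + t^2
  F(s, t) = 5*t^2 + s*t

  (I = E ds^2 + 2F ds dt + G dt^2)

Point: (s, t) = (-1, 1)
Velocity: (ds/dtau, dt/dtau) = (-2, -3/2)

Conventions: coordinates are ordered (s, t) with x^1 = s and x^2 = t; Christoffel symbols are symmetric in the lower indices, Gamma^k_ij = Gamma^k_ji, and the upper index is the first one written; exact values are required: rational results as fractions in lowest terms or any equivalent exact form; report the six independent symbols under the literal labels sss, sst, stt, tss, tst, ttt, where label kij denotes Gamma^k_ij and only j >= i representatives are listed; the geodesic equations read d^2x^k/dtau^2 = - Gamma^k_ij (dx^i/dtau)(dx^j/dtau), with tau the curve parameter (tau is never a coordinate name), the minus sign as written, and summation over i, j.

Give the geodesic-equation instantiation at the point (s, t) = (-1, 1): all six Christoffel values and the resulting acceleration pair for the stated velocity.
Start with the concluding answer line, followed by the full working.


Answer: Gamma_sss = 0, Gamma_sst = 1/18, Gamma_stt = 5/18, Gamma_tss = 0, Gamma_tst = 2/9, Gamma_ttt = 10/9; accelerations (d^2s/dtau^2, d^2t/dtau^2) = (-23/24, -23/6)

E = 2, F = 4, G = 17 at the point
E_s = 0, E_t = 2, F_s = 1, F_t = 9, G_s = 8, G_t = 40
EG - F^2 = 18;  g^inv = (1/18) * [[17, -4], [-4, 2]]
first-kind symbols [ij,l] = (1/2)(d_i g_jl + d_j g_il - d_l g_ij): [ss,s] = E_s/2 = 0, [ss,t] = F_s - E_t/2 = 0, [st,s] = E_t/2 = 1, [st,t] = G_s/2 = 4, [tt,s] = F_t - G_s/2 = 5, [tt,t] = G_t/2 = 20
Gamma^s_ij = (G*[ij,s] - F*[ij,t])/(EG - F^2), Gamma^t_ij = (E*[ij,t] - F*[ij,s])/(EG - F^2)
Gamma_sss = 0, Gamma_sst = 1/18, Gamma_stt = 5/18, Gamma_tss = 0, Gamma_tst = 2/9, Gamma_ttt = 10/9
d^2s/dtau^2 = -(Gamma_sss*(-2)^2 + 2*Gamma_sst*(-2)*(-3/2) + Gamma_stt*(-3/2)^2) = -23/24
d^2t/dtau^2 = -(Gamma_tss*(-2)^2 + 2*Gamma_tst*(-2)*(-3/2) + Gamma_ttt*(-3/2)^2) = -23/6


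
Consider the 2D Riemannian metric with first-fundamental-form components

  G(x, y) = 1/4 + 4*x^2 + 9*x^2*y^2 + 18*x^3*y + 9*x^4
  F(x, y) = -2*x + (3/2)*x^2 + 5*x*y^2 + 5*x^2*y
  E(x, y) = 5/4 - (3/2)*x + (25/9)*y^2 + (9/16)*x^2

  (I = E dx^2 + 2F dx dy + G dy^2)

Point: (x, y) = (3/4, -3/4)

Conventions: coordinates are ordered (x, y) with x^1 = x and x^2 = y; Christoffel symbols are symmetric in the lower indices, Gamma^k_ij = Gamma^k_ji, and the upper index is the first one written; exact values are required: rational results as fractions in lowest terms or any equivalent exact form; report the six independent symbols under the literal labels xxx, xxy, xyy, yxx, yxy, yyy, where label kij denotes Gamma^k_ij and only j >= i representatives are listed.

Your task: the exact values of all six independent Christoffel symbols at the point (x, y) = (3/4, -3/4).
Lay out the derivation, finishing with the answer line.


E = 513/256, F = -21/32, G = 5/2 at the point
E_x = -21/32, E_y = -25/6, F_x = -41/16, F_y = -45/16, G_x = 6, G_y = 0
EG - F^2 = 4689/1024;  g^inv = (1024/4689) * [[5/2, 21/32], [21/32, 513/256]]
first-kind symbols [ij,l] = (1/2)(d_i g_jl + d_j g_il - d_l g_ij): [xx,x] = E_x/2 = -21/64, [xx,y] = F_x - E_y/2 = -23/48, [xy,x] = E_y/2 = -25/12, [xy,y] = G_x/2 = 3, [yy,x] = F_y - G_x/2 = -93/16, [yy,y] = G_y/2 = 0
Gamma^x_ij = (G*[ij,x] - F*[ij,y])/(EG - F^2), Gamma^y_ij = (E*[ij,y] - F*[ij,x])/(EG - F^2)

Answer: Gamma_xxx = -1162/4689, Gamma_xxy = -9952/14067, Gamma_xyy = -4960/1563, Gamma_yxx = -535/2084, Gamma_yxy = 4756/4689, Gamma_yyy = -434/521


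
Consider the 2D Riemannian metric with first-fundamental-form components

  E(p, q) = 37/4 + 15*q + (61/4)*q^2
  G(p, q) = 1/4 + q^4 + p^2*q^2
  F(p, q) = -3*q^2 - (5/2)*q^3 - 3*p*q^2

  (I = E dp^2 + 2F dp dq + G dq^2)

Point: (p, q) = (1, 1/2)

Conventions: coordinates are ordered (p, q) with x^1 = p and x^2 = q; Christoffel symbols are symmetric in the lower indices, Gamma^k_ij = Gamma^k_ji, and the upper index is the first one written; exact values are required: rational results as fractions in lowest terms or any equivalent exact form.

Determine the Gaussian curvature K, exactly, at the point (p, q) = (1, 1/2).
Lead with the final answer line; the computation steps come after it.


Answer: K = 1544/70225

E = 329/16, F = -29/16, G = 9/16, EG - F^2 = 265/32 at the point
E_p = 0, E_q = 121/4, F_p = -3/4, F_q = -63/8, G_p = 1/2, G_q = 3/2
E_qq = 61/2, F_pq = -3, G_pp = 1/2
Compute both Brioschi determinants and normalise by (EG - F^2)^2.
M1 = [[-E_qq/2 + F_pq - G_pp/2, E_p/2, F_p - E_q/2], [F_q - G_p/2, E, F], [G_q/2, F, G]] = [[-37/2, 0, -127/8], [-65/8, 329/16, -29/16], [3/4, -29/16, 9/16]]; det M1 = -145577/1024
M2 = [[0, E_q/2, G_p/2], [E_q/2, E, F], [G_p/2, F, G]] = [[0, 121/8, 1/4], [121/8, 329/16, -29/16], [1/4, -29/16, 9/16]]; det M2 = -147121/1024
det M1 - det M2 = 193/128; K = 193/128 / (265/32)^2 = 1544/70225


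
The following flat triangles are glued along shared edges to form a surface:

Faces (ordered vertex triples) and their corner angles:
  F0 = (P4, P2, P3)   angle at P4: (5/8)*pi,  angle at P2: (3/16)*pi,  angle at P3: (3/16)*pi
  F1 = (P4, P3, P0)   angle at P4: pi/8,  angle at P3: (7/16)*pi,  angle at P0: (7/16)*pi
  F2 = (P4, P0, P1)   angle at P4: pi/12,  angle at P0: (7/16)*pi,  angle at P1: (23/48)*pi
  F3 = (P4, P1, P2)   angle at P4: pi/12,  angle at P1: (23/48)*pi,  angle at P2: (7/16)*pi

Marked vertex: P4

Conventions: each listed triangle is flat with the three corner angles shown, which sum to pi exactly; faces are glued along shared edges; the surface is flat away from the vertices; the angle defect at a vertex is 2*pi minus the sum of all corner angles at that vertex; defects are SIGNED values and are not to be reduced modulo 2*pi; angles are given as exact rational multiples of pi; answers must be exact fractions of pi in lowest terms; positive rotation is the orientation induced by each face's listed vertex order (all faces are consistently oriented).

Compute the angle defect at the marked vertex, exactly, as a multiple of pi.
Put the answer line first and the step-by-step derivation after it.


Answer: defect(P4) = (13/12)*pi

Sum of corner angles at P4: (11/12)*pi
defect = 2*pi - (11/12)*pi


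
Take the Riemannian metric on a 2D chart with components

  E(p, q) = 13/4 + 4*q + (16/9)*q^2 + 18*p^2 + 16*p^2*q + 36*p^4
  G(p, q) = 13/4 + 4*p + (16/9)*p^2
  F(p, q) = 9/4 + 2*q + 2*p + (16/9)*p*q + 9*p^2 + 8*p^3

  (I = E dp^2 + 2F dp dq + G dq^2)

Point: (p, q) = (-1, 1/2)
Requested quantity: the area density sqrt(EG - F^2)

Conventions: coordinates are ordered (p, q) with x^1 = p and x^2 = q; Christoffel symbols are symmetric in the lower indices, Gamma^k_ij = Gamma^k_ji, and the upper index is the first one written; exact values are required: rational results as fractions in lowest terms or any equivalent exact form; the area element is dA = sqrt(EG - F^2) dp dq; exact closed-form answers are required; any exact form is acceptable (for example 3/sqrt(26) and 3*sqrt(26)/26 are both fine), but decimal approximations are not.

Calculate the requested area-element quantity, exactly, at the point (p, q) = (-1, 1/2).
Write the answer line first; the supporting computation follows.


Answer: sqrt(EG - F^2) = sqrt(2438)/6

E = 2437/36, F = 49/36, G = 37/36; EG - F^2 = 1219/18


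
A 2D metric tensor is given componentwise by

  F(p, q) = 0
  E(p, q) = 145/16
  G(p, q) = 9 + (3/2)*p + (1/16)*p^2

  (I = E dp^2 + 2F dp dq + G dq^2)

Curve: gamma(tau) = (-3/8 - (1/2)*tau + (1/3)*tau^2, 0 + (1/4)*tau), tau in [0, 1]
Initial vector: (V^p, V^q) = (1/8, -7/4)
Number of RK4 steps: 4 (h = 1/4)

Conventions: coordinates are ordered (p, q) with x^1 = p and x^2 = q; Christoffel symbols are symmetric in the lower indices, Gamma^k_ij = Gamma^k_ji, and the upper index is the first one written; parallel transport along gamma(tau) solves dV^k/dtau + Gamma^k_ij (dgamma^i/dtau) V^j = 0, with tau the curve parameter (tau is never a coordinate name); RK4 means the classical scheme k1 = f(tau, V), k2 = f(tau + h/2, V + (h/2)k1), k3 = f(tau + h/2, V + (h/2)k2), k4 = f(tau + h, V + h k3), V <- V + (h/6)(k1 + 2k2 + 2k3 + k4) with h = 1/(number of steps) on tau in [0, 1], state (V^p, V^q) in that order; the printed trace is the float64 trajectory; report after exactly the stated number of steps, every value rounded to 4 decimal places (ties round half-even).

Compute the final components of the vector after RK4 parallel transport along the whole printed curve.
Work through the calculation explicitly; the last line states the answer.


gamma'(tau) = (-1/2 + (2/3)*tau, 1/4); f(tau, V)^k = -Gamma^k_ij(gamma(tau)) gamma'^i(tau) V^j; h = 1/4; intermediate values shown to 6 dp
curve data and Christoffel symbols at the stage parameters:
  tau = 0.000000: gamma = (-0.375000, 0.000000), gamma' = (-0.500000, 0.250000); Gamma_ppp = 0.000000, Gamma_ppq = 0.000000, Gamma_pqq = -0.080172, Gamma_qpp = 0.000000, Gamma_qpq = 0.086022, Gamma_qqq = 0.000000
  tau = 0.125000: gamma = (-0.432292, 0.031250), gamma' = (-0.416667, 0.250000); Gamma_ppp = 0.000000, Gamma_ppq = 0.000000, Gamma_pqq = -0.079777, Gamma_qpp = 0.000000, Gamma_qpq = 0.086448, Gamma_qqq = 0.000000
  tau = 0.250000: gamma = (-0.479167, 0.062500), gamma' = (-0.333333, 0.250000); Gamma_ppp = 0.000000, Gamma_ppq = 0.000000, Gamma_pqq = -0.079454, Gamma_qpp = 0.000000, Gamma_qpq = 0.086799, Gamma_qqq = 0.000000
  tau = 0.375000: gamma = (-0.515625, 0.093750), gamma' = (-0.250000, 0.250000); Gamma_ppp = 0.000000, Gamma_ppq = 0.000000, Gamma_pqq = -0.079203, Gamma_qpp = 0.000000, Gamma_qpq = 0.087075, Gamma_qqq = 0.000000
  tau = 0.500000: gamma = (-0.541667, 0.125000), gamma' = (-0.166667, 0.250000); Gamma_ppp = 0.000000, Gamma_ppq = 0.000000, Gamma_pqq = -0.079023, Gamma_qpp = 0.000000, Gamma_qpq = 0.087273, Gamma_qqq = 0.000000
  tau = 0.625000: gamma = (-0.557292, 0.156250), gamma' = (-0.083333, 0.250000); Gamma_ppp = 0.000000, Gamma_ppq = 0.000000, Gamma_pqq = -0.078915, Gamma_qpp = 0.000000, Gamma_qpq = 0.087392, Gamma_qqq = 0.000000
  tau = 0.750000: gamma = (-0.562500, 0.187500), gamma' = (0.000000, 0.250000); Gamma_ppp = 0.000000, Gamma_ppq = 0.000000, Gamma_pqq = -0.078879, Gamma_qpp = 0.000000, Gamma_qpq = 0.087432, Gamma_qqq = 0.000000
  tau = 0.875000: gamma = (-0.557292, 0.218750), gamma' = (0.083333, 0.250000); Gamma_ppp = 0.000000, Gamma_ppq = 0.000000, Gamma_pqq = -0.078915, Gamma_qpp = 0.000000, Gamma_qpq = 0.087392, Gamma_qqq = 0.000000
  tau = 1.000000: gamma = (-0.541667, 0.250000), gamma' = (0.166667, 0.250000); Gamma_ppp = 0.000000, Gamma_ppq = 0.000000, Gamma_pqq = -0.079023, Gamma_qpp = 0.000000, Gamma_qpq = 0.087273, Gamma_qqq = 0.000000
step 0: V^p = 0.1250, V^q = -1.7500
step 1: k1 = (-0.035075, -0.077957), k2 = (-0.035097, -0.065992), k3 = (-0.035067, -0.065938), k4 = (-0.035089, -0.053632); V <- V + (h/6)(k1 + 2k2 + 2k3 + k4): V^p = 0.1162, V^q = -1.7665
step 2: k1 = (-0.035088, -0.053632), k2 = (-0.035110, -0.041035), k3 = (-0.035079, -0.041000), k4 = (-0.035101, -0.028188); V <- V + (h/6)(k1 + 2k2 + 2k3 + k4): V^p = 0.1075, V^q = -1.7767
step 3: k1 = (-0.035100, -0.028188), k2 = (-0.035122, -0.015217), k3 = (-0.035090, -0.015205), k4 = (-0.035112, -0.002157); V <- V + (h/6)(k1 + 2k2 + 2k3 + k4): V^p = 0.0987, V^q = -1.7805
step 4: k1 = (-0.035112, -0.002157), k2 = (-0.035133, 0.010909), k3 = (-0.035101, 0.010897), k4 = (-0.035122, 0.023897); V <- V + (h/6)(k1 + 2k2 + 2k3 + k4): V^p = 0.0899, V^q = -1.7778

Answer: V^p = 0.0899, V^q = -1.7778


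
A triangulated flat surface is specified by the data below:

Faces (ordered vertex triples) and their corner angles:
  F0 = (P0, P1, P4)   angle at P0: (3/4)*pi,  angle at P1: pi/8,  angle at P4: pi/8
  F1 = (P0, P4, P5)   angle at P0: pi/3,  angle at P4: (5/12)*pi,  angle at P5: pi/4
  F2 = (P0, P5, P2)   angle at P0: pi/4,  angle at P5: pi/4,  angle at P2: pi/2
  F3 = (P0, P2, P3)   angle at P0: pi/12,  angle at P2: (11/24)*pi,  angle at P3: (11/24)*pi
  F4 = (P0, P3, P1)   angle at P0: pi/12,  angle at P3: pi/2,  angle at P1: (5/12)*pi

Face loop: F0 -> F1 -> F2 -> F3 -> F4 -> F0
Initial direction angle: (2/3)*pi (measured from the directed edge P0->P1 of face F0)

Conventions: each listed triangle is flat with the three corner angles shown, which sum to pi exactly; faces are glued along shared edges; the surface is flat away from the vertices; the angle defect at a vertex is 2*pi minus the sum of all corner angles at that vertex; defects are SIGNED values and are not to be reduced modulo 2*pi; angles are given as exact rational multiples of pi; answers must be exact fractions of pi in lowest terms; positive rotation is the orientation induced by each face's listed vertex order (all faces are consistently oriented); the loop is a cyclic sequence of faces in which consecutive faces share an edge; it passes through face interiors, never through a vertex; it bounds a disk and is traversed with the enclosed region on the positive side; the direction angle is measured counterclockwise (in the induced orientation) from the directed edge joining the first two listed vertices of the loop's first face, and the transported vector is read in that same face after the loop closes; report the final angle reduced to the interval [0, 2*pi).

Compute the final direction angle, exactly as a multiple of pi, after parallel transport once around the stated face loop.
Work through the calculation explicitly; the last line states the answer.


enclosed vertex P0: corner angles sum to (3/2)*pi, defect = 2*pi - (3/2)*pi = pi/2
holonomy = initial angle + sum of enclosed defects (mod 2*pi), positive in the induced orientation
final angle = (2/3)*pi + pi/2 = (7/6)*pi (mod 2*pi)

Answer: final direction angle = (7/6)*pi


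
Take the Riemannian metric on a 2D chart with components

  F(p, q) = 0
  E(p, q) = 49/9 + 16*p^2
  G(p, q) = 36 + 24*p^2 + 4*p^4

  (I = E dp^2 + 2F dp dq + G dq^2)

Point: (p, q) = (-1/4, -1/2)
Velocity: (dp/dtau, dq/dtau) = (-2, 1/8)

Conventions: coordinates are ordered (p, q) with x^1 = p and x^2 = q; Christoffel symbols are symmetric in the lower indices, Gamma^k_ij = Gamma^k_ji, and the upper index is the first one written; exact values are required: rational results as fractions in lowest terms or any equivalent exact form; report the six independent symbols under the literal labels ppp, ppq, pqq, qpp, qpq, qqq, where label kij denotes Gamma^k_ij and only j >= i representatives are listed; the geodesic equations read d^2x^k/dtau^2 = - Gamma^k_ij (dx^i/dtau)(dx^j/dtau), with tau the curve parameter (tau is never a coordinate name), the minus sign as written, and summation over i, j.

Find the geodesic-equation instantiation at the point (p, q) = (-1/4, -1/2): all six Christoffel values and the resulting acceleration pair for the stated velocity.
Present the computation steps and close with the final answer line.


E = 58/9, F = 0, G = 2401/64 at the point
E_p = -8, E_q = 0, F_p = 0, F_q = 0, G_p = -49/4, G_q = 0
EG - F^2 = 69629/288;  g^inv = (288/69629) * [[2401/64, 0], [0, 58/9]]
first-kind symbols [ij,l] = (1/2)(d_i g_jl + d_j g_il - d_l g_ij): [pp,p] = E_p/2 = -4, [pp,q] = F_p - E_q/2 = 0, [pq,p] = E_q/2 = 0, [pq,q] = G_p/2 = -49/8, [qq,p] = F_q - G_p/2 = 49/8, [qq,q] = G_q/2 = 0
Gamma^p_ij = (G*[ij,p] - F*[ij,q])/(EG - F^2), Gamma^q_ij = (E*[ij,q] - F*[ij,p])/(EG - F^2)
Gamma_ppp = -18/29, Gamma_ppq = 0, Gamma_pqq = 441/464, Gamma_qpp = 0, Gamma_qpq = -8/49, Gamma_qqq = 0
d^2p/dtau^2 = -(Gamma_ppp*(-2)^2 + 2*Gamma_ppq*(-2)*(1/8) + Gamma_pqq*(1/8)^2) = 73287/29696
d^2q/dtau^2 = -(Gamma_qpp*(-2)^2 + 2*Gamma_qpq*(-2)*(1/8) + Gamma_qqq*(1/8)^2) = -4/49

Answer: Gamma_ppp = -18/29, Gamma_ppq = 0, Gamma_pqq = 441/464, Gamma_qpp = 0, Gamma_qpq = -8/49, Gamma_qqq = 0; accelerations (d^2p/dtau^2, d^2q/dtau^2) = (73287/29696, -4/49)


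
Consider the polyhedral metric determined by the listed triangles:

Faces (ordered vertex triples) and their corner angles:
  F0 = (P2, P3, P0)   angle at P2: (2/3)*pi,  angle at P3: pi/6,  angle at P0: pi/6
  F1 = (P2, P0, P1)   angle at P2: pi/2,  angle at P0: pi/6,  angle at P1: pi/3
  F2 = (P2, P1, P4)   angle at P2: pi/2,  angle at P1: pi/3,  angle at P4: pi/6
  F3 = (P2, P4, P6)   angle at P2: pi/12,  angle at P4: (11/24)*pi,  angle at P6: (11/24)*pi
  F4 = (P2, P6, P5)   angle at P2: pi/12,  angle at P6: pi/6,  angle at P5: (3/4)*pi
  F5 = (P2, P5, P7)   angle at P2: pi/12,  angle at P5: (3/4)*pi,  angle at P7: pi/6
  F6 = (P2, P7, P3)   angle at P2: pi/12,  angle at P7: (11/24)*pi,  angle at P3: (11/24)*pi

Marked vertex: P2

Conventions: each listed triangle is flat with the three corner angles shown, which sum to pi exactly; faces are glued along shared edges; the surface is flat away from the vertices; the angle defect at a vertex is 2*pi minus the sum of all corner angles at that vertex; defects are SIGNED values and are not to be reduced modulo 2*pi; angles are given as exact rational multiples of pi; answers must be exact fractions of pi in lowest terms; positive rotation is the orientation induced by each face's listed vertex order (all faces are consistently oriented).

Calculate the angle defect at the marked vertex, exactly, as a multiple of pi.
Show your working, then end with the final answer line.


Sum of corner angles at P2: 2*pi
defect = 2*pi - 2*pi

Answer: defect(P2) = 0


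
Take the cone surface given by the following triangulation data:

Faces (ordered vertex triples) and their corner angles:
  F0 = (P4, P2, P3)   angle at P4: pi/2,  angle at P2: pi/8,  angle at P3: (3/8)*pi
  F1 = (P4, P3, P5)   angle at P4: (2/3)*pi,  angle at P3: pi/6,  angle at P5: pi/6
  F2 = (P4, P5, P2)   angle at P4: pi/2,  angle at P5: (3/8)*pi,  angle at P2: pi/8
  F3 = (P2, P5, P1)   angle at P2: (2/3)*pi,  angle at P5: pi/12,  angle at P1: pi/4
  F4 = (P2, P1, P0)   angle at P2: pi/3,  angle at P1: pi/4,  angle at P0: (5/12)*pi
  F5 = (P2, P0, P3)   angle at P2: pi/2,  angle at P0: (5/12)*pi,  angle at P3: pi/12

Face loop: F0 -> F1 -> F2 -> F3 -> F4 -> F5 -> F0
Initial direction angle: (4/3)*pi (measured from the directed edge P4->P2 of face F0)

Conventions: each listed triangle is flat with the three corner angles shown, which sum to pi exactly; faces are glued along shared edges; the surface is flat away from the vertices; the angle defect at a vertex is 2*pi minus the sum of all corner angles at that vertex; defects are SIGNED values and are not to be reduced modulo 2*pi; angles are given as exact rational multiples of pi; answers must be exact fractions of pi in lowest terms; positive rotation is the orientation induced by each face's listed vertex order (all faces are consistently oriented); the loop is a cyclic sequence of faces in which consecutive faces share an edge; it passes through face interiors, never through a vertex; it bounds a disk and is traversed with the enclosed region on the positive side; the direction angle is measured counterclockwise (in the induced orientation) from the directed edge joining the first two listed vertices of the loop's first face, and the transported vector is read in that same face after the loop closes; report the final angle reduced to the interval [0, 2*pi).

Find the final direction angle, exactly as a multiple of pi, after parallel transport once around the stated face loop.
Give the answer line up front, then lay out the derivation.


Answer: final direction angle = (23/12)*pi

enclosed vertex P2: corner angles sum to (7/4)*pi, defect = 2*pi - (7/4)*pi = pi/4
enclosed vertex P4: corner angles sum to (5/3)*pi, defect = 2*pi - (5/3)*pi = pi/3
by Gauss-Bonnet the loop rotates the vector by the enclosed defect sum (positive orientation, mod 2*pi)
final angle = (4/3)*pi + (7/12)*pi = (23/12)*pi (mod 2*pi)


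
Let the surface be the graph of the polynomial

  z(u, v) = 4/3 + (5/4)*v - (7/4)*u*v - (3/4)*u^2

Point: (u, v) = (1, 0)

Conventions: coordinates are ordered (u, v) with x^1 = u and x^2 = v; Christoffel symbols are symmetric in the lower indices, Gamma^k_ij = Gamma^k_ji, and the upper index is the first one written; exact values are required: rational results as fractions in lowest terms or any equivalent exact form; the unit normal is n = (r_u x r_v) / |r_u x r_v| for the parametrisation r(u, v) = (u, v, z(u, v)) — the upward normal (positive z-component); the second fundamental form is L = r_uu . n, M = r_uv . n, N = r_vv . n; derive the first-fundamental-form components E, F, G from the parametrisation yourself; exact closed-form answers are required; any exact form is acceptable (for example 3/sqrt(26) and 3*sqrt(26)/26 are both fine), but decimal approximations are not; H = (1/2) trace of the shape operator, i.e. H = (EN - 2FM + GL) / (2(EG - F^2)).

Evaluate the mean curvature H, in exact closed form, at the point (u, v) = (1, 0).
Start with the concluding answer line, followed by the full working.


Answer: H = 3*sqrt(14)/196

z_u = -3/2, z_v = -1/2, z_uu = -3/2, z_uv = -7/4, z_vv = 0
E = 13/4, F = 3/4, G = 5/4; answer radicand W^2 = 7/2
unnormalised second-form numerators: l = -3/2, m = -7/4, n = 0; L = l/sqrt(7/2), and similarly M = m/sqrt(W^2), N = n/sqrt(W^2)
H = (E*n - 2*F*m + G*l) / (2*(EG - F^2)*sqrt(W^2)); E*n - 2*F*m + G*l = 3/4, EG - F^2 = 7/2, so H = (3/28)/sqrt(7/2)


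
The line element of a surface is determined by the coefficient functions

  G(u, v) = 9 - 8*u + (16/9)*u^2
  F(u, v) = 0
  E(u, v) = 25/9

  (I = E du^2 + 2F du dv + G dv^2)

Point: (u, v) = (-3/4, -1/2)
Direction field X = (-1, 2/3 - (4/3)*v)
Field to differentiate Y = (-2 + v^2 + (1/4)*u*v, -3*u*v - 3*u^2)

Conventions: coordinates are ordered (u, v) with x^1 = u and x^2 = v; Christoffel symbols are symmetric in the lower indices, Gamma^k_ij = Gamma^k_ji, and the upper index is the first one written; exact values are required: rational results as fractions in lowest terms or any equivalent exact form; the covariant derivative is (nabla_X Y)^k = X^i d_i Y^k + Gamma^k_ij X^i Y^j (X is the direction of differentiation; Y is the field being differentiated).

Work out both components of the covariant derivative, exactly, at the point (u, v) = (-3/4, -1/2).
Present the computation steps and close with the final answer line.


E = 25/9, F = 0, G = 16 at the point
E_u = 0, E_v = 0, F_u = 0, F_v = 0, G_u = -32/3, G_v = 0
EG - F^2 = 400/9;  g^inv = (9/400) * [[16, 0], [0, 25/9]]
first-kind symbols [ij,l] = (1/2)(d_i g_jl + d_j g_il - d_l g_ij): [uu,u] = E_u/2 = 0, [uu,v] = F_u - E_v/2 = 0, [uv,u] = E_v/2 = 0, [uv,v] = G_u/2 = -16/3, [vv,u] = F_v - G_u/2 = 16/3, [vv,v] = G_v/2 = 0
Gamma^u_ij = (G*[ij,u] - F*[ij,v])/(EG - F^2), Gamma^v_ij = (E*[ij,v] - F*[ij,u])/(EG - F^2)
Gamma_uuu = 0, Gamma_uuv = 0, Gamma_uvv = 48/25, Gamma_vuu = 0, Gamma_vuv = -1/3, Gamma_vvv = 0
X = (-1, 4/3), Y = (-53/32, -45/16) at the point

Answer: (nabla_X Y)^u = -1039/120, (nabla_X Y)^v = -461/144


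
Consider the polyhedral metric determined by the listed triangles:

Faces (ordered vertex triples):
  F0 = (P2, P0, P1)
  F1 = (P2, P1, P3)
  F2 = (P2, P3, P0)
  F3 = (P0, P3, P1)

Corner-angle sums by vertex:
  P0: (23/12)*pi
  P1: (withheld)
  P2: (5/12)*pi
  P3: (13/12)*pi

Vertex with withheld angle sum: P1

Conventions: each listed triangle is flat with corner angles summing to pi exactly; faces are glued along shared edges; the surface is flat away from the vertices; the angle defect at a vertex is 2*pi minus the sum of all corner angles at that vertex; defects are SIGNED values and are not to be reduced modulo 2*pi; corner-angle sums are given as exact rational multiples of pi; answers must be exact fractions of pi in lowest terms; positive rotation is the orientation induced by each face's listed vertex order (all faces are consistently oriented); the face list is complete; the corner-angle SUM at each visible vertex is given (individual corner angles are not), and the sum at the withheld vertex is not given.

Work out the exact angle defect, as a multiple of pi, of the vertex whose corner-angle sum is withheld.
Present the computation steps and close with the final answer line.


V = 4, E = 6, F = 4; chi = V - E + F = 2
Gauss-Bonnet: total defect = 2*pi*chi = 4*pi; visible defects sum to (31/12)*pi

Answer: defect(P1) = (17/12)*pi
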